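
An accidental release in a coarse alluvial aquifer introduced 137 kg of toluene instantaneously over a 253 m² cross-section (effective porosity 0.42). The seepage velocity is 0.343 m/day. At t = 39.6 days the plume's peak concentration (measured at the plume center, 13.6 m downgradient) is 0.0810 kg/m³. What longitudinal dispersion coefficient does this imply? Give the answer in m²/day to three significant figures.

At the plume center C_max = M/(n_e·A·√(4πDt)), so D = M²/(4πt·(n_e·A·C_max)²).
n_e·A·C_max = 0.42 × 253 × 0.0810 = 8.607 kg/m.
D = 137²/(4π × 39.6 × 8.607²) = 0.509 m²/day.

0.509 m²/day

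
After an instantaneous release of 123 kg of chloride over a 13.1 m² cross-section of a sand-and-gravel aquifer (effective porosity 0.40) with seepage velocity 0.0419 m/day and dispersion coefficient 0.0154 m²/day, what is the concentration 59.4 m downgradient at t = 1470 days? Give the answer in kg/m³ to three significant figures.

1.32 kg/m³

For an instantaneous plane source, C(x,t) = M/(n_e·A·√(4πDt)) · exp(−(x−vt)²/(4Dt)), with n_e·A the pore (flow) area.
Plume center vt = 0.0419 × 1470 = 61.593 m, so the well at 59.4 m is 2.193 m upgradient of the peak.
√(4πDt) = 16.87 m, giving peak height M/(n_e·A·√(4πDt)) = 123/(0.40 × 13.1 × 16.87) = 1.391 kg/m³.
(x−vt)²/(4Dt) = (-2.193)²/(4 × 0.0154 × 1470) = 0.05311; exp(−0.05311) = 0.9483.
C = 1.391 × 0.9483 = 1.32 kg/m³.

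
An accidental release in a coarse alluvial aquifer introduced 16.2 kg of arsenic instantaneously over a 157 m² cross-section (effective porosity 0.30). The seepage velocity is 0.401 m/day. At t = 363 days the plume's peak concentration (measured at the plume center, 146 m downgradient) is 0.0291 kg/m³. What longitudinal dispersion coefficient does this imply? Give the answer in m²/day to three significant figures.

At the plume center C_max = M/(n_e·A·√(4πDt)), so D = M²/(4πt·(n_e·A·C_max)²).
n_e·A·C_max = 0.30 × 157 × 0.0291 = 1.371 kg/m.
D = 16.2²/(4π × 363 × 1.371²) = 0.0306 m²/day.

0.0306 m²/day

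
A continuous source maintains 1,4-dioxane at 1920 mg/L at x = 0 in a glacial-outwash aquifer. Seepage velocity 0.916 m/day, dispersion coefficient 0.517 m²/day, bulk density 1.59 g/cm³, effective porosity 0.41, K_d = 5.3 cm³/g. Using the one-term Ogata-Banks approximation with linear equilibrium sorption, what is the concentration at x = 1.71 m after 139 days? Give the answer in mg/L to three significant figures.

1820 mg/L

Retardation factor R = 1 + ρ_b·K_d/n = 1 + 1.59 × 5.3/0.41 = 21.55.
Sorption retards both mechanisms: v_R = v/R = 0.04251 m/day, D_R = D/R = 0.02399 m²/day.
v_R·t = 0.04251 × 139 = 5.90889 m; 2√(D_R t) = 3.652 m; argument = (1.71 − 5.90889)/3.652 = -1.150.
C = C₀ × ½·erfc(-1.150) = 1920 × 0.9481 = 1820 mg/L.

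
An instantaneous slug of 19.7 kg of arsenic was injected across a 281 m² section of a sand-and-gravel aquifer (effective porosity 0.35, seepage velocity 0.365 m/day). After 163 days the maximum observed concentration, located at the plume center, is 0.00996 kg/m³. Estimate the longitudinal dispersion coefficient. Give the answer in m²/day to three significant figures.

At the plume center C_max = M/(n_e·A·√(4πDt)), so D = M²/(4πt·(n_e·A·C_max)²).
n_e·A·C_max = 0.35 × 281 × 0.00996 = 0.9796 kg/m.
D = 19.7²/(4π × 163 × 0.9796²) = 0.197 m²/day.

0.197 m²/day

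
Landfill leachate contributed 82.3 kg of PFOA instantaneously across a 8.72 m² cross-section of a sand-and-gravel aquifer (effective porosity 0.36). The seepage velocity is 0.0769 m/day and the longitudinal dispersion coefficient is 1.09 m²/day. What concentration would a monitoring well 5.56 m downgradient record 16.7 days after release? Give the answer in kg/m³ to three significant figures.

For an instantaneous plane source, C(x,t) = M/(n_e·A·√(4πDt)) · exp(−(x−vt)²/(4Dt)), with n_e·A the pore (flow) area.
Plume center vt = 0.0769 × 16.7 = 1.28423 m, so the well at 5.56 m is 4.27577 m downgradient of the peak.
√(4πDt) = 15.12 m, giving peak height M/(n_e·A·√(4πDt)) = 82.3/(0.36 × 8.72 × 15.12) = 1.734 kg/m³.
(x−vt)²/(4Dt) = (4.27577)²/(4 × 1.09 × 16.7) = 0.2511; exp(−0.2511) = 0.7779.
C = 1.734 × 0.7779 = 1.35 kg/m³.

1.35 kg/m³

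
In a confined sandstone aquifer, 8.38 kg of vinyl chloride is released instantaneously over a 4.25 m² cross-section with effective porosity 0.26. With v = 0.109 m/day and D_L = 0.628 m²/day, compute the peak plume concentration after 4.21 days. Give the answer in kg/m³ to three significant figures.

The peak of an instantaneous 1D plume sits at x = vt; there the Gaussian factor is 1 and C_max = M/(n_e·A·√(4πDt)), where n_e·A is the pore area the mass is dissolved in.
√(4πDt) = √(4π × 0.628 × 4.21) = 5.764 m, so C_max = 8.38/(0.26 × 4.25 × 5.764) = 1.32 kg/m³.

1.32 kg/m³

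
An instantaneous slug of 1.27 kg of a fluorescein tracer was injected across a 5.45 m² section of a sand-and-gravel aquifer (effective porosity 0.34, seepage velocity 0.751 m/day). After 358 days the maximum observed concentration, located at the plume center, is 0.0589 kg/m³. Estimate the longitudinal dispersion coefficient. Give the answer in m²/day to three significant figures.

0.0301 m²/day

At the plume center C_max = M/(n_e·A·√(4πDt)), so D = M²/(4πt·(n_e·A·C_max)²).
n_e·A·C_max = 0.34 × 5.45 × 0.0589 = 0.1091 kg/m.
D = 1.27²/(4π × 358 × 0.1091²) = 0.0301 m²/day.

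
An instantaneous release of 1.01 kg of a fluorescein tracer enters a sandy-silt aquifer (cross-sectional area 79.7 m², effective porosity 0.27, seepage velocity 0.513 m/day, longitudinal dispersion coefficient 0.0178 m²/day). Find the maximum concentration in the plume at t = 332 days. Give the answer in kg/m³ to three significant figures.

0.00545 kg/m³

The peak of an instantaneous 1D plume sits at x = vt; there the Gaussian factor is 1 and C_max = M/(n_e·A·√(4πDt)), where n_e·A is the pore area the mass is dissolved in.
√(4πDt) = √(4π × 0.0178 × 332) = 8.618 m, so C_max = 1.01/(0.27 × 79.7 × 8.618) = 0.00545 kg/m³.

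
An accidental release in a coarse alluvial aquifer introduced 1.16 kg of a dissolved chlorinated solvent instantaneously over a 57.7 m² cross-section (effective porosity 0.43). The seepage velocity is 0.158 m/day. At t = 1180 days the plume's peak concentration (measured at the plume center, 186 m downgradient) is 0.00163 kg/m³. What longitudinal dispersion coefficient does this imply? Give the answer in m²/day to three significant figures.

0.0555 m²/day

At the plume center C_max = M/(n_e·A·√(4πDt)), so D = M²/(4πt·(n_e·A·C_max)²).
n_e·A·C_max = 0.43 × 57.7 × 0.00163 = 0.04044 kg/m.
D = 1.16²/(4π × 1180 × 0.04044²) = 0.0555 m²/day.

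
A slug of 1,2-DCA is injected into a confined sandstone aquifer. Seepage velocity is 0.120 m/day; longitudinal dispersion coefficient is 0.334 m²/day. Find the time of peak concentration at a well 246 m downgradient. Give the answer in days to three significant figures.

For the 1D instantaneous-source solution, setting ∂C/∂t = 0 at fixed x gives v²t² + 2Dt − x² = 0, so t = (√(D² + v²x²) − D)/v².
√(D² + v²x²) = √(0.334² + 0.120² × 246²) = 29.52; v² = 0.0144.
t = (29.52 − 0.334)/0.0144 = 2030 days (vs. the pure-advection estimate x/v = 2050 d).

2030 days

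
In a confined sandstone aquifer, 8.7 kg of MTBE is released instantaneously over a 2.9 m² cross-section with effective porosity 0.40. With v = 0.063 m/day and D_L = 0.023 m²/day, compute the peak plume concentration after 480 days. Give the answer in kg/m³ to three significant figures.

The peak of an instantaneous 1D plume sits at x = vt; there the Gaussian factor is 1 and C_max = M/(n_e·A·√(4πDt)), where n_e·A is the pore area the mass is dissolved in.
√(4πDt) = √(4π × 0.023 × 480) = 11.78 m, so C_max = 8.7/(0.40 × 2.9 × 11.78) = 0.637 kg/m³.

0.637 kg/m³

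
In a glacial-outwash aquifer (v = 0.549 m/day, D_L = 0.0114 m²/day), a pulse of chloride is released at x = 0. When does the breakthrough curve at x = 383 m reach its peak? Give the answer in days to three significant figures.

698 days

For the 1D instantaneous-source solution, setting ∂C/∂t = 0 at fixed x gives v²t² + 2Dt − x² = 0, so t = (√(D² + v²x²) − D)/v².
√(D² + v²x²) = √(0.0114² + 0.549² × 383²) = 210.3; v² = 0.301401.
t = (210.3 − 0.0114)/0.301401 = 698 days (vs. the pure-advection estimate x/v = 698 d).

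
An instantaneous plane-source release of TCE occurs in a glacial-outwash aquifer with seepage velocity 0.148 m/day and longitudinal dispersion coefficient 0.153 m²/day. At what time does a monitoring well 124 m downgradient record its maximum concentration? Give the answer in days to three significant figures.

831 days

For the 1D instantaneous-source solution, setting ∂C/∂t = 0 at fixed x gives v²t² + 2Dt − x² = 0, so t = (√(D² + v²x²) − D)/v².
√(D² + v²x²) = √(0.153² + 0.148² × 124²) = 18.35; v² = 0.021904.
t = (18.35 − 0.153)/0.021904 = 831 days (vs. the pure-advection estimate x/v = 838 d).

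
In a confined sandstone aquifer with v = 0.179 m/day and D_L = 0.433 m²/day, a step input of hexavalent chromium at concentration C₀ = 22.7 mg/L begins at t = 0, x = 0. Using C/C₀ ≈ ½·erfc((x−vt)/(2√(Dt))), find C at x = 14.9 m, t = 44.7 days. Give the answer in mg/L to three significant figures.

For a continuous step input, C/C₀ ≈ ½·erfc((x−vt)/(2√(Dt))).
vt = 0.179 × 44.7 = 8.0013 m and 2√(Dt) = 2√(0.433 × 44.7) = 8.799 m.
Argument (x−vt)/(2√(Dt)) = (14.9 − 8.0013)/8.799 = 0.7840; ½·erfc(0.7840) = 0.1338.
C = 22.7 × 0.1338 = 3.04 mg/L.

3.04 mg/L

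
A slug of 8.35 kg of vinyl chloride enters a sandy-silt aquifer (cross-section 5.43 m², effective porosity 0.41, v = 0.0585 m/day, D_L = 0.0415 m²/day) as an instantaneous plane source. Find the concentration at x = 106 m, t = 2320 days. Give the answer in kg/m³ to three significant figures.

0.0109 kg/m³

For an instantaneous plane source, C(x,t) = M/(n_e·A·√(4πDt)) · exp(−(x−vt)²/(4Dt)), with n_e·A the pore (flow) area.
Plume center vt = 0.0585 × 2320 = 135.72 m, so the well at 106 m is 29.72 m upgradient of the peak.
√(4πDt) = 34.78 m, giving peak height M/(n_e·A·√(4πDt)) = 8.35/(0.41 × 5.43 × 34.78) = 0.1078 kg/m³.
(x−vt)²/(4Dt) = (-29.72)²/(4 × 0.0415 × 2320) = 2.294; exp(−2.294) = 0.1009.
C = 0.1078 × 0.1009 = 0.0109 kg/m³.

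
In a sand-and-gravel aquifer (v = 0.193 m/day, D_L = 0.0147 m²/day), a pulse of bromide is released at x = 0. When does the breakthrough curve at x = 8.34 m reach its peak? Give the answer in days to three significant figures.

42.8 days

For the 1D instantaneous-source solution, setting ∂C/∂t = 0 at fixed x gives v²t² + 2Dt − x² = 0, so t = (√(D² + v²x²) − D)/v².
√(D² + v²x²) = √(0.0147² + 0.193² × 8.34²) = 1.610; v² = 0.037249.
t = (1.610 − 0.0147)/0.037249 = 42.8 days (vs. the pure-advection estimate x/v = 43.2 d).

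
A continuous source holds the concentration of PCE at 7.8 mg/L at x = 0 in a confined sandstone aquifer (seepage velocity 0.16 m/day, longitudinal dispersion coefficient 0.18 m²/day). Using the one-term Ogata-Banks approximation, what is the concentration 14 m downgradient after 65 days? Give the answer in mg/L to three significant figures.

1.78 mg/L

For a continuous step input, C/C₀ ≈ ½·erfc((x−vt)/(2√(Dt))).
vt = 0.16 × 65 = 10.4 m and 2√(Dt) = 2√(0.18 × 65) = 6.841 m.
Argument (x−vt)/(2√(Dt)) = (14 − 10.4)/6.841 = 0.5262; ½·erfc(0.5262) = 0.2284.
C = 7.8 × 0.2284 = 1.78 mg/L.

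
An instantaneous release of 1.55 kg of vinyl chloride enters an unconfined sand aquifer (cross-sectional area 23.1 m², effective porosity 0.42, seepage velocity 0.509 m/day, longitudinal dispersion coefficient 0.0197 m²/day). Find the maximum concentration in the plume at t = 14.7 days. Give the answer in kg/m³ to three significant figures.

0.0837 kg/m³

The peak of an instantaneous 1D plume sits at x = vt; there the Gaussian factor is 1 and C_max = M/(n_e·A·√(4πDt)), where n_e·A is the pore area the mass is dissolved in.
√(4πDt) = √(4π × 0.0197 × 14.7) = 1.908 m, so C_max = 1.55/(0.42 × 23.1 × 1.908) = 0.0837 kg/m³.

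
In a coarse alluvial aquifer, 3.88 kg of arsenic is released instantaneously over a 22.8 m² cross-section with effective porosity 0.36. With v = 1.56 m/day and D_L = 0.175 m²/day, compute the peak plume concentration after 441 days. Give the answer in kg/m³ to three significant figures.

The peak of an instantaneous 1D plume sits at x = vt; there the Gaussian factor is 1 and C_max = M/(n_e·A·√(4πDt)), where n_e·A is the pore area the mass is dissolved in.
√(4πDt) = √(4π × 0.175 × 441) = 31.14 m, so C_max = 3.88/(0.36 × 22.8 × 31.14) = 0.0152 kg/m³.

0.0152 kg/m³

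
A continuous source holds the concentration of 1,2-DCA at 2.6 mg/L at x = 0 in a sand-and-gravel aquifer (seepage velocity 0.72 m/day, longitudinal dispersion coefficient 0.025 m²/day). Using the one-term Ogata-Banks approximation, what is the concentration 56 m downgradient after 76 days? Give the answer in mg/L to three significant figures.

0.665 mg/L

For a continuous step input, C/C₀ ≈ ½·erfc((x−vt)/(2√(Dt))).
vt = 0.72 × 76 = 54.72 m and 2√(Dt) = 2√(0.025 × 76) = 2.757 m.
Argument (x−vt)/(2√(Dt)) = (56 − 54.72)/2.757 = 0.4643; ½·erfc(0.4643) = 0.2557.
C = 2.6 × 0.2557 = 0.665 mg/L.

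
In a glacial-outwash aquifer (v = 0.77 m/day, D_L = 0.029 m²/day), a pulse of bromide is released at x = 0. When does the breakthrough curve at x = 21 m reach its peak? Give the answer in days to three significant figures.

27.2 days

For the 1D instantaneous-source solution, setting ∂C/∂t = 0 at fixed x gives v²t² + 2Dt − x² = 0, so t = (√(D² + v²x²) − D)/v².
√(D² + v²x²) = √(0.029² + 0.77² × 21²) = 16.17; v² = 0.5929.
t = (16.17 − 0.029)/0.5929 = 27.2 days (vs. the pure-advection estimate x/v = 27.3 d).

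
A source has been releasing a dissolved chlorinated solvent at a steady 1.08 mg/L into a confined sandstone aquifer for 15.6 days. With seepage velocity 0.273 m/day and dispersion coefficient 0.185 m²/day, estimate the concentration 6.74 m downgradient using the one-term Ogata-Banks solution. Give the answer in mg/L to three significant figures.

0.163 mg/L

For a continuous step input, C/C₀ ≈ ½·erfc((x−vt)/(2√(Dt))).
vt = 0.273 × 15.6 = 4.2588 m and 2√(Dt) = 2√(0.185 × 15.6) = 3.398 m.
Argument (x−vt)/(2√(Dt)) = (6.74 − 4.2588)/3.398 = 0.7302; ½·erfc(0.7302) = 0.1509.
C = 1.08 × 0.1509 = 0.163 mg/L.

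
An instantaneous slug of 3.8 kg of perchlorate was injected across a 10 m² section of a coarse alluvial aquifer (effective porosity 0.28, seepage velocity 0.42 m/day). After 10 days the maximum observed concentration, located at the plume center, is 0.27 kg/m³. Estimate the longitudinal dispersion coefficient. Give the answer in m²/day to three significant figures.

At the plume center C_max = M/(n_e·A·√(4πDt)), so D = M²/(4πt·(n_e·A·C_max)²).
n_e·A·C_max = 0.28 × 10 × 0.27 = 0.7560 kg/m.
D = 3.8²/(4π × 10 × 0.7560²) = 0.201 m²/day.

0.201 m²/day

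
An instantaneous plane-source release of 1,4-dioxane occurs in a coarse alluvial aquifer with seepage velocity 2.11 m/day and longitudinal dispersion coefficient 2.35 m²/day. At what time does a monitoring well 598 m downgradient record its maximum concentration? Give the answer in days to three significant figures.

For the 1D instantaneous-source solution, setting ∂C/∂t = 0 at fixed x gives v²t² + 2Dt − x² = 0, so t = (√(D² + v²x²) − D)/v².
√(D² + v²x²) = √(2.35² + 2.11² × 598²) = 1262; v² = 4.4521.
t = (1262 − 2.35)/4.4521 = 283 days (vs. the pure-advection estimate x/v = 283 d).

283 days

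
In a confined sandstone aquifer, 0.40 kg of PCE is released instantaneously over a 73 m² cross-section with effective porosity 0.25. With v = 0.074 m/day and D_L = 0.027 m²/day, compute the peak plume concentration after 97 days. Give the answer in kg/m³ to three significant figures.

The peak of an instantaneous 1D plume sits at x = vt; there the Gaussian factor is 1 and C_max = M/(n_e·A·√(4πDt)), where n_e·A is the pore area the mass is dissolved in.
√(4πDt) = √(4π × 0.027 × 97) = 5.737 m, so C_max = 0.40/(0.25 × 73 × 5.737) = 0.00382 kg/m³.

0.00382 kg/m³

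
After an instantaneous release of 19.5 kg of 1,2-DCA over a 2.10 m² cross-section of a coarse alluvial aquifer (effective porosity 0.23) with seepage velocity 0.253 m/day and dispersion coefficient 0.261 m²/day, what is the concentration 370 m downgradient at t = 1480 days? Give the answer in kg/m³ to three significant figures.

For an instantaneous plane source, C(x,t) = M/(n_e·A·√(4πDt)) · exp(−(x−vt)²/(4Dt)), with n_e·A the pore (flow) area.
Plume center vt = 0.253 × 1480 = 374.44 m, so the well at 370 m is 4.44 m upgradient of the peak.
√(4πDt) = 69.67 m, giving peak height M/(n_e·A·√(4πDt)) = 19.5/(0.23 × 2.10 × 69.67) = 0.5795 kg/m³.
(x−vt)²/(4Dt) = (-4.44)²/(4 × 0.261 × 1480) = 0.01276; exp(−0.01276) = 0.9873.
C = 0.5795 × 0.9873 = 0.572 kg/m³.

0.572 kg/m³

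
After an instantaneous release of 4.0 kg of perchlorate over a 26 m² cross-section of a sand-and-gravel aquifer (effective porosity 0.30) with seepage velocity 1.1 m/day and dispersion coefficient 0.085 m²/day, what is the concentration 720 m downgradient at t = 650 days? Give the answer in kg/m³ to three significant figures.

0.0174 kg/m³

For an instantaneous plane source, C(x,t) = M/(n_e·A·√(4πDt)) · exp(−(x−vt)²/(4Dt)), with n_e·A the pore (flow) area.
Plume center vt = 1.1 × 650 = 715 m, so the well at 720 m is 5 m downgradient of the peak.
√(4πDt) = 26.35 m, giving peak height M/(n_e·A·√(4πDt)) = 4.0/(0.30 × 26 × 26.35) = 0.01946 kg/m³.
(x−vt)²/(4Dt) = (5)²/(4 × 0.085 × 650) = 0.1131; exp(−0.1131) = 0.8931.
C = 0.01946 × 0.8931 = 0.0174 kg/m³.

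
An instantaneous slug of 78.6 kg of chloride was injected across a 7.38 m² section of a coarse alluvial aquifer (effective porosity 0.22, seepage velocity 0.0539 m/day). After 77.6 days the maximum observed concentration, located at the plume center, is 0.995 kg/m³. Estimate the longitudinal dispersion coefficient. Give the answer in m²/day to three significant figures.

At the plume center C_max = M/(n_e·A·√(4πDt)), so D = M²/(4πt·(n_e·A·C_max)²).
n_e·A·C_max = 0.22 × 7.38 × 0.995 = 1.615 kg/m.
D = 78.6²/(4π × 77.6 × 1.615²) = 2.43 m²/day.

2.43 m²/day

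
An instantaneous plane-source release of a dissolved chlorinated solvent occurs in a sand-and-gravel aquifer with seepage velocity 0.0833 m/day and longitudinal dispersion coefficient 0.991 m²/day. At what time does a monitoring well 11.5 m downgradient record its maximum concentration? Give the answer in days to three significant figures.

For the 1D instantaneous-source solution, setting ∂C/∂t = 0 at fixed x gives v²t² + 2Dt − x² = 0, so t = (√(D² + v²x²) − D)/v².
√(D² + v²x²) = √(0.991² + 0.0833² × 11.5²) = 1.378; v² = 0.00693889.
t = (1.378 − 0.991)/0.00693889 = 55.8 days (vs. the pure-advection estimate x/v = 138 d).

55.8 days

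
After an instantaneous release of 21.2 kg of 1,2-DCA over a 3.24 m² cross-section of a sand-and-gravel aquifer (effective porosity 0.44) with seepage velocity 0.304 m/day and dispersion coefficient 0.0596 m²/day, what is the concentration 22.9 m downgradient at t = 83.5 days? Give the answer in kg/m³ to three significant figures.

1.38 kg/m³

For an instantaneous plane source, C(x,t) = M/(n_e·A·√(4πDt)) · exp(−(x−vt)²/(4Dt)), with n_e·A the pore (flow) area.
Plume center vt = 0.304 × 83.5 = 25.384 m, so the well at 22.9 m is 2.484 m upgradient of the peak.
√(4πDt) = 7.908 m, giving peak height M/(n_e·A·√(4πDt)) = 21.2/(0.44 × 3.24 × 7.908) = 1.880 kg/m³.
(x−vt)²/(4Dt) = (-2.484)²/(4 × 0.0596 × 83.5) = 0.3100; exp(−0.3100) = 0.7334.
C = 1.880 × 0.7334 = 1.38 kg/m³.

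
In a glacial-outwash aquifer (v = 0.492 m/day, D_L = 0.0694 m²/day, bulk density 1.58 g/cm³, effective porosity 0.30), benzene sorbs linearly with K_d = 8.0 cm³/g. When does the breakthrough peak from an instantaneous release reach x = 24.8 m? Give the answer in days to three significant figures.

Retardation factor R = 1 + ρ_b·K_d/n = 1 + 1.58 × 8.0/0.30 = 43.13.
Sorption retards both mechanisms: v_R = v/R = 0.01141 m/day, D_R = D/R = 0.001609 m²/day.
Peak time from v_R²t² + 2D_R t − x² = 0: t = (√(D_R² + v_R²x²) − D_R)/v_R².
√(D_R² + v_R²x²) = √(0.001609² + 0.01141² × 24.8²) = 0.2830; v_R² = 0.0001302.
t = (0.2830 − 0.001609)/0.0001302 = 2160 days.

2160 days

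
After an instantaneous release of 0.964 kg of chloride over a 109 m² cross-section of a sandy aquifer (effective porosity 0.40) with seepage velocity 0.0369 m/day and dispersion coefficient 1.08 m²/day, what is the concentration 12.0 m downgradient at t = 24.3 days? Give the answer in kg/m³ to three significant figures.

For an instantaneous plane source, C(x,t) = M/(n_e·A·√(4πDt)) · exp(−(x−vt)²/(4Dt)), with n_e·A the pore (flow) area.
Plume center vt = 0.0369 × 24.3 = 0.89667 m, so the well at 12.0 m is 11.10333 m downgradient of the peak.
√(4πDt) = 18.16 m, giving peak height M/(n_e·A·√(4πDt)) = 0.964/(0.40 × 109 × 18.16) = 0.001218 kg/m³.
(x−vt)²/(4Dt) = (11.10333)²/(4 × 1.08 × 24.3) = 1.174; exp(−1.174) = 0.3091.
C = 0.001218 × 0.3091 = 0.000376 kg/m³.

0.000376 kg/m³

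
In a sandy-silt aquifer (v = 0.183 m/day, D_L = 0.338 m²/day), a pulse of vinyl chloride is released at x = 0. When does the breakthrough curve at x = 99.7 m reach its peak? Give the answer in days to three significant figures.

For the 1D instantaneous-source solution, setting ∂C/∂t = 0 at fixed x gives v²t² + 2Dt − x² = 0, so t = (√(D² + v²x²) − D)/v².
√(D² + v²x²) = √(0.338² + 0.183² × 99.7²) = 18.25; v² = 0.033489.
t = (18.25 − 0.338)/0.033489 = 535 days (vs. the pure-advection estimate x/v = 545 d).

535 days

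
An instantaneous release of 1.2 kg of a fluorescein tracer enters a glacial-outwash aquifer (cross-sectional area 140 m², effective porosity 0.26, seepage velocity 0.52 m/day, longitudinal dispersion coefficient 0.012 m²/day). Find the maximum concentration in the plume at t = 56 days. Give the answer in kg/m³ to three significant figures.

0.0113 kg/m³

The peak of an instantaneous 1D plume sits at x = vt; there the Gaussian factor is 1 and C_max = M/(n_e·A·√(4πDt)), where n_e·A is the pore area the mass is dissolved in.
√(4πDt) = √(4π × 0.012 × 56) = 2.906 m, so C_max = 1.2/(0.26 × 140 × 2.906) = 0.0113 kg/m³.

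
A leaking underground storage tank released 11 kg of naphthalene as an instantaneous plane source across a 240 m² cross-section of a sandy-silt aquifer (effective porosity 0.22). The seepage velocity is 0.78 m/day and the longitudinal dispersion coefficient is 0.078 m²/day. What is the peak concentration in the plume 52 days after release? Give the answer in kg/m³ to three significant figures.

0.0292 kg/m³

The peak of an instantaneous 1D plume sits at x = vt; there the Gaussian factor is 1 and C_max = M/(n_e·A·√(4πDt)), where n_e·A is the pore area the mass is dissolved in.
√(4πDt) = √(4π × 0.078 × 52) = 7.139 m, so C_max = 11/(0.22 × 240 × 7.139) = 0.0292 kg/m³.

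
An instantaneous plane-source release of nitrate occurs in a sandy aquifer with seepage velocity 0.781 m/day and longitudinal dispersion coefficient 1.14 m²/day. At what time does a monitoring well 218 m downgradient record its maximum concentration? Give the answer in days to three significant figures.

For the 1D instantaneous-source solution, setting ∂C/∂t = 0 at fixed x gives v²t² + 2Dt − x² = 0, so t = (√(D² + v²x²) − D)/v².
√(D² + v²x²) = √(1.14² + 0.781² × 218²) = 170.3; v² = 0.609961.
t = (170.3 − 1.14)/0.609961 = 277 days (vs. the pure-advection estimate x/v = 279 d).

277 days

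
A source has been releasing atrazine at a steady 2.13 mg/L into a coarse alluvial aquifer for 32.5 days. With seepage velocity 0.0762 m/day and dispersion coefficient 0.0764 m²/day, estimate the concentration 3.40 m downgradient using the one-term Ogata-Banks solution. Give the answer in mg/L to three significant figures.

0.723 mg/L

For a continuous step input, C/C₀ ≈ ½·erfc((x−vt)/(2√(Dt))).
vt = 0.0762 × 32.5 = 2.4765 m and 2√(Dt) = 2√(0.0764 × 32.5) = 3.152 m.
Argument (x−vt)/(2√(Dt)) = (3.40 − 2.4765)/3.152 = 0.2930; ½·erfc(0.2930) = 0.3393.
C = 2.13 × 0.3393 = 0.723 mg/L.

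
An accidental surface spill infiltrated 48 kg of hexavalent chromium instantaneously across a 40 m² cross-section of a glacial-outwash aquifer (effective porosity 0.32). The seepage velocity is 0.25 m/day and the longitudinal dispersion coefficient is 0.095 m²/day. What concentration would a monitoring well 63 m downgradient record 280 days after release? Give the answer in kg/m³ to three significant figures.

0.129 kg/m³

For an instantaneous plane source, C(x,t) = M/(n_e·A·√(4πDt)) · exp(−(x−vt)²/(4Dt)), with n_e·A the pore (flow) area.
Plume center vt = 0.25 × 280 = 70 m, so the well at 63 m is 7 m upgradient of the peak.
√(4πDt) = 18.28 m, giving peak height M/(n_e·A·√(4πDt)) = 48/(0.32 × 40 × 18.28) = 0.2051 kg/m³.
(x−vt)²/(4Dt) = (-7)²/(4 × 0.095 × 280) = 0.4605; exp(−0.4605) = 0.6310.
C = 0.2051 × 0.6310 = 0.129 kg/m³.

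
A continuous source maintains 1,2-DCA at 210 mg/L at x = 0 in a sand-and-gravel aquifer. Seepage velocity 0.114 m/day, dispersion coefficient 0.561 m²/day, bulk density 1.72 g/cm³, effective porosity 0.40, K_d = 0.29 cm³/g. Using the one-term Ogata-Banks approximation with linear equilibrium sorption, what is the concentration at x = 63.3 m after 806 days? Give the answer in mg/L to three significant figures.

Retardation factor R = 1 + ρ_b·K_d/n = 1 + 1.72 × 0.29/0.40 = 2.247.
Sorption retards both mechanisms: v_R = v/R = 0.05073 m/day, D_R = D/R = 0.2497 m²/day.
v_R·t = 0.05073 × 806 = 40.88838 m; 2√(D_R t) = 28.37 m; argument = (63.3 − 40.88838)/28.37 = 0.7900.
C = C₀ × ½·erfc(0.7900) = 210 × 0.1319 = 27.7 mg/L.

27.7 mg/L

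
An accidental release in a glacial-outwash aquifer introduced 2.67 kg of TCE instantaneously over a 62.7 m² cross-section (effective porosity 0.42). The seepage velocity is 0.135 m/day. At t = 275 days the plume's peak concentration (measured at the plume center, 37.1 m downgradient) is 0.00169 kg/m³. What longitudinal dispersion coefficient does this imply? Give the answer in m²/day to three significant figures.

At the plume center C_max = M/(n_e·A·√(4πDt)), so D = M²/(4πt·(n_e·A·C_max)²).
n_e·A·C_max = 0.42 × 62.7 × 0.00169 = 0.04450 kg/m.
D = 2.67²/(4π × 275 × 0.04450²) = 1.04 m²/day.

1.04 m²/day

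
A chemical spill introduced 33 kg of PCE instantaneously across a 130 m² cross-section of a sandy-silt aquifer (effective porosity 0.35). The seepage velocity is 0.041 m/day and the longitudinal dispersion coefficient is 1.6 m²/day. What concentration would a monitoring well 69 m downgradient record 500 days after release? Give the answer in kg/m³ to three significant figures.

0.00347 kg/m³

For an instantaneous plane source, C(x,t) = M/(n_e·A·√(4πDt)) · exp(−(x−vt)²/(4Dt)), with n_e·A the pore (flow) area.
Plume center vt = 0.041 × 500 = 20.5 m, so the well at 69 m is 48.5 m downgradient of the peak.
√(4πDt) = 100.3 m, giving peak height M/(n_e·A·√(4πDt)) = 33/(0.35 × 130 × 100.3) = 0.007231 kg/m³.
(x−vt)²/(4Dt) = (48.5)²/(4 × 1.6 × 500) = 0.7351; exp(−0.7351) = 0.4795.
C = 0.007231 × 0.4795 = 0.00347 kg/m³.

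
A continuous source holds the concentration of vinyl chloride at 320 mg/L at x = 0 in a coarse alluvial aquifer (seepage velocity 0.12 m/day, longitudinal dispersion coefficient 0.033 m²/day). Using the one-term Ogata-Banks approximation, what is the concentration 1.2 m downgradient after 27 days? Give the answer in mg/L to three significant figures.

For a continuous step input, C/C₀ ≈ ½·erfc((x−vt)/(2√(Dt))).
vt = 0.12 × 27 = 3.24 m and 2√(Dt) = 2√(0.033 × 27) = 1.888 m.
Argument (x−vt)/(2√(Dt)) = (1.2 − 3.24)/1.888 = -1.081; ½·erfc(-1.081) = 0.9368.
C = 320 × 0.9368 = 300 mg/L.

300 mg/L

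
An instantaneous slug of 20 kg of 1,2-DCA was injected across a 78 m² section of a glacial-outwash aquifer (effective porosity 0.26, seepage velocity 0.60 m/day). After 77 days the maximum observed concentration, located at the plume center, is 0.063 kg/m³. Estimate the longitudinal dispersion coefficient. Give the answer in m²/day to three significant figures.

0.253 m²/day

At the plume center C_max = M/(n_e·A·√(4πDt)), so D = M²/(4πt·(n_e·A·C_max)²).
n_e·A·C_max = 0.26 × 78 × 0.063 = 1.278 kg/m.
D = 20²/(4π × 77 × 1.278²) = 0.253 m²/day.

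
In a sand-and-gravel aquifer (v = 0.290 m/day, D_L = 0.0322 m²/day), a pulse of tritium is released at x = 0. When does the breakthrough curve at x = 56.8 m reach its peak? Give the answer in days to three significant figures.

For the 1D instantaneous-source solution, setting ∂C/∂t = 0 at fixed x gives v²t² + 2Dt − x² = 0, so t = (√(D² + v²x²) − D)/v².
√(D² + v²x²) = √(0.0322² + 0.290² × 56.8²) = 16.47; v² = 0.0841.
t = (16.47 − 0.0322)/0.0841 = 195 days (vs. the pure-advection estimate x/v = 196 d).

195 days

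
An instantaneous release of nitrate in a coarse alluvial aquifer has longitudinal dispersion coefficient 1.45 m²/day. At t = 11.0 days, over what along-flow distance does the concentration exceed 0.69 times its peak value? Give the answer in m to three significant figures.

The plume is Gaussian with σ = √(2Dt) = √(2 × 1.45 × 11.0) = 5.648 m.
C/C_peak = exp(−Δx²/(2σ²)) = 0.69 ⇒ Δx = σ·√(−2 ln 0.69) = 5.648 × 0.8615 = 4.866 m.
Width = 2Δx = 9.73 m.

9.73 m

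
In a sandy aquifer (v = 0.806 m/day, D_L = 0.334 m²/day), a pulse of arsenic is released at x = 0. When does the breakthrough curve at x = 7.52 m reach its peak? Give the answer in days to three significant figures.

For the 1D instantaneous-source solution, setting ∂C/∂t = 0 at fixed x gives v²t² + 2Dt − x² = 0, so t = (√(D² + v²x²) − D)/v².
√(D² + v²x²) = √(0.334² + 0.806² × 7.52²) = 6.070; v² = 0.649636.
t = (6.070 − 0.334)/0.649636 = 8.83 days (vs. the pure-advection estimate x/v = 9.33 d).

8.83 days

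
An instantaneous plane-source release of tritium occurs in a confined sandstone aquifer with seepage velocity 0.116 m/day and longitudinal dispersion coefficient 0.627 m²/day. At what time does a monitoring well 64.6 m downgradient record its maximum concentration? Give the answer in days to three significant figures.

512 days

For the 1D instantaneous-source solution, setting ∂C/∂t = 0 at fixed x gives v²t² + 2Dt − x² = 0, so t = (√(D² + v²x²) − D)/v².
√(D² + v²x²) = √(0.627² + 0.116² × 64.6²) = 7.520; v² = 0.013456.
t = (7.520 − 0.627)/0.013456 = 512 days (vs. the pure-advection estimate x/v = 557 d).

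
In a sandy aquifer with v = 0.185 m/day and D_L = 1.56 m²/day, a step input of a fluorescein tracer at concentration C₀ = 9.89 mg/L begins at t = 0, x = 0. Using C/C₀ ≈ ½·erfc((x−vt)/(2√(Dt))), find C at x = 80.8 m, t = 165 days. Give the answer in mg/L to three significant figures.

For a continuous step input, C/C₀ ≈ ½·erfc((x−vt)/(2√(Dt))).
vt = 0.185 × 165 = 30.525 m and 2√(Dt) = 2√(1.56 × 165) = 32.09 m.
Argument (x−vt)/(2√(Dt)) = (80.8 − 30.525)/32.09 = 1.567; ½·erfc(1.567) = 0.01334.
C = 9.89 × 0.01334 = 0.132 mg/L.

0.132 mg/L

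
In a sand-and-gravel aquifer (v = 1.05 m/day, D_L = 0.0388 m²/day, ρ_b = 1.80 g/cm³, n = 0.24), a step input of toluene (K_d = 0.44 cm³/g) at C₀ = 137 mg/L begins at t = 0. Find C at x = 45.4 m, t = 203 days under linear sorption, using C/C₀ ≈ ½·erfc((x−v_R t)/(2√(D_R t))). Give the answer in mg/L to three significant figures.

Retardation factor R = 1 + ρ_b·K_d/n = 1 + 1.80 × 0.44/0.24 = 4.300.
Sorption retards both mechanisms: v_R = v/R = 0.2442 m/day, D_R = D/R = 0.009023 m²/day.
v_R·t = 0.2442 × 203 = 49.5726 m; 2√(D_R t) = 2.707 m; argument = (45.4 − 49.5726)/2.707 = -1.541.
C = C₀ × ½·erfc(-1.541) = 137 × 0.9853 = 135 mg/L.

135 mg/L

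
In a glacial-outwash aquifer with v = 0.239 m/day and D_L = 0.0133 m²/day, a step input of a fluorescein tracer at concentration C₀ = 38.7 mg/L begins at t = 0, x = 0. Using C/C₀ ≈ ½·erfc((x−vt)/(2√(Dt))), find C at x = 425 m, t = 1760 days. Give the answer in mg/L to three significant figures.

10.1 mg/L

For a continuous step input, C/C₀ ≈ ½·erfc((x−vt)/(2√(Dt))).
vt = 0.239 × 1760 = 420.64 m and 2√(Dt) = 2√(0.0133 × 1760) = 9.676 m.
Argument (x−vt)/(2√(Dt)) = (425 − 420.64)/9.676 = 0.4506; ½·erfc(0.4506) = 0.2620.
C = 38.7 × 0.2620 = 10.1 mg/L.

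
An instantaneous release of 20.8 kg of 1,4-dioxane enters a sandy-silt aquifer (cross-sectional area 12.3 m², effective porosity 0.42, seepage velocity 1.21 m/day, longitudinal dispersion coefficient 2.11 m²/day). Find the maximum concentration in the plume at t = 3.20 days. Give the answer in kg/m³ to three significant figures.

The peak of an instantaneous 1D plume sits at x = vt; there the Gaussian factor is 1 and C_max = M/(n_e·A·√(4πDt)), where n_e·A is the pore area the mass is dissolved in.
√(4πDt) = √(4π × 2.11 × 3.20) = 9.211 m, so C_max = 20.8/(0.42 × 12.3 × 9.211) = 0.437 kg/m³.

0.437 kg/m³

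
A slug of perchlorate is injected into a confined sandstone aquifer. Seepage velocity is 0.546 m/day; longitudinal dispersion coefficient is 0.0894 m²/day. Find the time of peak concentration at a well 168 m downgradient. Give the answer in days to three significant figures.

307 days

For the 1D instantaneous-source solution, setting ∂C/∂t = 0 at fixed x gives v²t² + 2Dt − x² = 0, so t = (√(D² + v²x²) − D)/v².
√(D² + v²x²) = √(0.0894² + 0.546² × 168²) = 91.73; v² = 0.298116.
t = (91.73 − 0.0894)/0.298116 = 307 days (vs. the pure-advection estimate x/v = 308 d).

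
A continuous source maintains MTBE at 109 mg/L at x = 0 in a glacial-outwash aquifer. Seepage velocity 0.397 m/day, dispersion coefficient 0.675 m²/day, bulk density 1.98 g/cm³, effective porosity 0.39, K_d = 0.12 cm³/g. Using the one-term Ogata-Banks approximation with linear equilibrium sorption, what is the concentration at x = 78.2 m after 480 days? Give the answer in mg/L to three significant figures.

107 mg/L

Retardation factor R = 1 + ρ_b·K_d/n = 1 + 1.98 × 0.12/0.39 = 1.609.
Sorption retards both mechanisms: v_R = v/R = 0.2467 m/day, D_R = D/R = 0.4195 m²/day.
v_R·t = 0.2467 × 480 = 118.416 m; 2√(D_R t) = 28.38 m; argument = (78.2 − 118.416)/28.38 = -1.417.
C = C₀ × ½·erfc(-1.417) = 109 × 0.9775 = 107 mg/L.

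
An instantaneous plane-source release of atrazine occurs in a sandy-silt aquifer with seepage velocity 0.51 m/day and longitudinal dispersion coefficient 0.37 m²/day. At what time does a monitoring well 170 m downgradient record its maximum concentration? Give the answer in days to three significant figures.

332 days

For the 1D instantaneous-source solution, setting ∂C/∂t = 0 at fixed x gives v²t² + 2Dt − x² = 0, so t = (√(D² + v²x²) − D)/v².
√(D² + v²x²) = √(0.37² + 0.51² × 170²) = 86.70; v² = 0.2601.
t = (86.70 − 0.37)/0.2601 = 332 days (vs. the pure-advection estimate x/v = 333 d).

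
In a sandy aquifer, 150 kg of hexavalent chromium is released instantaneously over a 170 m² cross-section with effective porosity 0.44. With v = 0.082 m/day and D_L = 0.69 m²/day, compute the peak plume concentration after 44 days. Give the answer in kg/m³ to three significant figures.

The peak of an instantaneous 1D plume sits at x = vt; there the Gaussian factor is 1 and C_max = M/(n_e·A·√(4πDt)), where n_e·A is the pore area the mass is dissolved in.
√(4πDt) = √(4π × 0.69 × 44) = 19.53 m, so C_max = 150/(0.44 × 170 × 19.53) = 0.103 kg/m³.

0.103 kg/m³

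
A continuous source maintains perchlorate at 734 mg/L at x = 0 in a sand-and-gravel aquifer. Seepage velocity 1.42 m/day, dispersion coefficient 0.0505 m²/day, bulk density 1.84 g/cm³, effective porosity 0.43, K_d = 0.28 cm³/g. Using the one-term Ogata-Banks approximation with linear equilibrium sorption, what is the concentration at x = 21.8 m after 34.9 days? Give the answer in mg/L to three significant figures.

Retardation factor R = 1 + ρ_b·K_d/n = 1 + 1.84 × 0.28/0.43 = 2.198.
Sorption retards both mechanisms: v_R = v/R = 0.6460 m/day, D_R = D/R = 0.02298 m²/day.
v_R·t = 0.6460 × 34.9 = 22.5454 m; 2√(D_R t) = 1.791 m; argument = (21.8 − 22.5454)/1.791 = -0.4162.
C = C₀ × ½·erfc(-0.4162) = 734 × 0.7219 = 530 mg/L.

530 mg/L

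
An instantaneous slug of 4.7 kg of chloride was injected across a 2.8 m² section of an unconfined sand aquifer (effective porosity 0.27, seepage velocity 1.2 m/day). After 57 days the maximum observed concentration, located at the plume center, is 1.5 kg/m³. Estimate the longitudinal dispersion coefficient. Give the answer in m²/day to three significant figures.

0.0240 m²/day

At the plume center C_max = M/(n_e·A·√(4πDt)), so D = M²/(4πt·(n_e·A·C_max)²).
n_e·A·C_max = 0.27 × 2.8 × 1.5 = 1.134 kg/m.
D = 4.7²/(4π × 57 × 1.134²) = 0.0240 m²/day.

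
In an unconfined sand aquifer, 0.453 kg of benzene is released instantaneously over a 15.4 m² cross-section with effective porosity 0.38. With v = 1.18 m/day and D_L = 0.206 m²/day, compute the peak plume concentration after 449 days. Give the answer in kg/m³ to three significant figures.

The peak of an instantaneous 1D plume sits at x = vt; there the Gaussian factor is 1 and C_max = M/(n_e·A·√(4πDt)), where n_e·A is the pore area the mass is dissolved in.
√(4πDt) = √(4π × 0.206 × 449) = 34.09 m, so C_max = 0.453/(0.38 × 15.4 × 34.09) = 0.00227 kg/m³.

0.00227 kg/m³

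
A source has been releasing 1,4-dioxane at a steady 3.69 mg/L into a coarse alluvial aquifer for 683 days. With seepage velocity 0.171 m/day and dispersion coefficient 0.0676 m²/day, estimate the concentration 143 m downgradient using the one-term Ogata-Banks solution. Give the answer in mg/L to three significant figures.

0.0118 mg/L

For a continuous step input, C/C₀ ≈ ½·erfc((x−vt)/(2√(Dt))).
vt = 0.171 × 683 = 116.793 m and 2√(Dt) = 2√(0.0676 × 683) = 13.59 m.
Argument (x−vt)/(2√(Dt)) = (143 − 116.793)/13.59 = 1.928; ½·erfc(1.928) = 0.003199.
C = 3.69 × 0.003199 = 0.0118 mg/L.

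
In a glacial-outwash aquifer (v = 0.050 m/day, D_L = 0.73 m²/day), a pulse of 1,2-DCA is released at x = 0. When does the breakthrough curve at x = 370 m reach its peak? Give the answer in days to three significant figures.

For the 1D instantaneous-source solution, setting ∂C/∂t = 0 at fixed x gives v²t² + 2Dt − x² = 0, so t = (√(D² + v²x²) − D)/v².
√(D² + v²x²) = √(0.73² + 0.050² × 370²) = 18.51; v² = 0.0025.
t = (18.51 − 0.73)/0.0025 = 7110 days (vs. the pure-advection estimate x/v = 7400 d).

7110 days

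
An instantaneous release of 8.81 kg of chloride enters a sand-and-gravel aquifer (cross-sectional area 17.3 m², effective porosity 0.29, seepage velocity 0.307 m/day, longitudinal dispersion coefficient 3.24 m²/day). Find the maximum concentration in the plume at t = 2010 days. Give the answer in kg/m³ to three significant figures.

The peak of an instantaneous 1D plume sits at x = vt; there the Gaussian factor is 1 and C_max = M/(n_e·A·√(4πDt)), where n_e·A is the pore area the mass is dissolved in.
√(4πDt) = √(4π × 3.24 × 2010) = 286.1 m, so C_max = 8.81/(0.29 × 17.3 × 286.1) = 0.00614 kg/m³.

0.00614 kg/m³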